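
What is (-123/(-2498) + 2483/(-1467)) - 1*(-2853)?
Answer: 10448984705/3664566 ≈ 2851.4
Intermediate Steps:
(-123/(-2498) + 2483/(-1467)) - 1*(-2853) = (-123*(-1/2498) + 2483*(-1/1467)) + 2853 = (123/2498 - 2483/1467) + 2853 = -6022093/3664566 + 2853 = 10448984705/3664566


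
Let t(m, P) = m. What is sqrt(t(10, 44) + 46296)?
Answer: 13*sqrt(274) ≈ 215.19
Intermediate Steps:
sqrt(t(10, 44) + 46296) = sqrt(10 + 46296) = sqrt(46306) = 13*sqrt(274)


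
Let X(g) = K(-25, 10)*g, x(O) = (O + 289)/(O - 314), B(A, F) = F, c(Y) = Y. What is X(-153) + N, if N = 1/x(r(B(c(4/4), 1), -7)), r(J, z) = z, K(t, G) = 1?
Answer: -14489/94 ≈ -154.14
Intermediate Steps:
x(O) = (289 + O)/(-314 + O)
X(g) = g (X(g) = 1*g = g)
N = -107/94 (N = 1/((289 - 7)/(-314 - 7)) = 1/(282/(-321)) = 1/(-1/321*282) = 1/(-94/107) = -107/94 ≈ -1.1383)
X(-153) + N = -153 - 107/94 = -14489/94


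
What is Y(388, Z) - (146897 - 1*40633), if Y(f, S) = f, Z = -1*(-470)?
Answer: -105876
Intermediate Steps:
Z = 470
Y(388, Z) - (146897 - 1*40633) = 388 - (146897 - 1*40633) = 388 - (146897 - 40633) = 388 - 1*106264 = 388 - 106264 = -105876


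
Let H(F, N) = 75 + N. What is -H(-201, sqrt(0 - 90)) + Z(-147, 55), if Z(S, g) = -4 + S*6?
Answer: -961 - 3*I*sqrt(10) ≈ -961.0 - 9.4868*I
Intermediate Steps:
Z(S, g) = -4 + 6*S
-H(-201, sqrt(0 - 90)) + Z(-147, 55) = -(75 + sqrt(0 - 90)) + (-4 + 6*(-147)) = -(75 + sqrt(-90)) + (-4 - 882) = -(75 + 3*I*sqrt(10)) - 886 = (-75 - 3*I*sqrt(10)) - 886 = -961 - 3*I*sqrt(10)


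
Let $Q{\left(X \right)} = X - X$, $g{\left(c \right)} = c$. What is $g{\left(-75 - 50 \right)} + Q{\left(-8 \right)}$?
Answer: $-125$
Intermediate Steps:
$Q{\left(X \right)} = 0$
$g{\left(-75 - 50 \right)} + Q{\left(-8 \right)} = \left(-75 - 50\right) + 0 = -125 + 0 = -125$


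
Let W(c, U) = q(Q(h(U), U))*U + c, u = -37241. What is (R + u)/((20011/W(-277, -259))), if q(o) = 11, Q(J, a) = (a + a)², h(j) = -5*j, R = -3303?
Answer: 126740544/20011 ≈ 6333.5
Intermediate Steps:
Q(J, a) = 4*a² (Q(J, a) = (2*a)² = 4*a²)
W(c, U) = c + 11*U (W(c, U) = 11*U + c = c + 11*U)
(R + u)/((20011/W(-277, -259))) = (-3303 - 37241)/((20011/(-277 + 11*(-259)))) = -40544/(20011/(-277 - 2849)) = -40544/(20011/(-3126)) = -40544/(20011*(-1/3126)) = -40544/(-20011/3126) = -40544*(-3126/20011) = 126740544/20011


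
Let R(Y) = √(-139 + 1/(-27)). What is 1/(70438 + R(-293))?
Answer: 950913/66980411771 - 3*I*√11262/133960823542 ≈ 1.4197e-5 - 2.3766e-9*I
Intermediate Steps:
R(Y) = I*√11262/9 (R(Y) = √(-139 - 1/27) = √(-3754/27) = I*√11262/9)
1/(70438 + R(-293)) = 1/(70438 + I*√11262/9)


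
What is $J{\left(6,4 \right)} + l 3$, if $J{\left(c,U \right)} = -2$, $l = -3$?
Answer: $-11$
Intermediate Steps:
$J{\left(6,4 \right)} + l 3 = -2 - 9 = -11$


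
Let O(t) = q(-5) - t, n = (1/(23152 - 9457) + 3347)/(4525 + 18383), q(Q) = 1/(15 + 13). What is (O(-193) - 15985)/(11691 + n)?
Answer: -34680344601375/25674638595382 ≈ -1.3508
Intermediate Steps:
q(Q) = 1/28
n = 22918583/156862530 (n = (1/13695 + 3347)/22908 = (1/13695 + 3347)*(1/22908) = (45837166/13695)*(1/22908) = 22918583/156862530 ≈ 0.14611)
O(t) = 1/28 - t
(O(-193) - 15985)/(11691 + n) = ((1/28 - 1*(-193)) - 15985)/(11691 + 22918583/156862530) = ((1/28 + 193) - 15985)/(1833902756813/156862530) = (5405/28 - 15985)*(156862530/1833902756813) = -442175/28*156862530/1833902756813 = -34680344601375/25674638595382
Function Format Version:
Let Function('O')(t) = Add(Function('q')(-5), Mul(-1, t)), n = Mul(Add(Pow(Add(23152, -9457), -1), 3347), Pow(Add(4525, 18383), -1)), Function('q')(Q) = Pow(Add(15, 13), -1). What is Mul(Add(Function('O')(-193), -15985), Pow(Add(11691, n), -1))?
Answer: Rational(-34680344601375, 25674638595382) ≈ -1.3508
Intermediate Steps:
Function('q')(Q) = Rational(1, 28) (Function('q')(Q) = Pow(28, -1) = Rational(1, 28))
n = Rational(22918583, 156862530) (n = Mul(Add(Pow(13695, -1), 3347), Pow(22908, -1)) = Mul(Add(Rational(1, 13695), 3347), Rational(1, 22908)) = Mul(Rational(45837166, 13695), Rational(1, 22908)) = Rational(22918583, 156862530) ≈ 0.14611)
Function('O')(t) = Add(Rational(1, 28), Mul(-1, t))
Mul(Add(Function('O')(-193), -15985), Pow(Add(11691, n), -1)) = Mul(Add(Add(Rational(1, 28), Mul(-1, -193)), -15985), Pow(Add(11691, Rational(22918583, 156862530)), -1)) = Mul(Add(Add(Rational(1, 28), 193), -15985), Pow(Rational(1833902756813, 156862530), -1)) = Mul(Add(Rational(5405, 28), -15985), Rational(156862530, 1833902756813)) = Mul(Rational(-442175, 28), Rational(156862530, 1833902756813)) = Rational(-34680344601375, 25674638595382)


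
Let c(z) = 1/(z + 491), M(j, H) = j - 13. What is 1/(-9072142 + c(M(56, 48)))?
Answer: -534/4844523827 ≈ -1.1023e-7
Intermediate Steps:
M(j, H) = -13 + j
c(z) = 1/(491 + z)
1/(-9072142 + c(M(56, 48))) = 1/(-9072142 + 1/(491 + (-13 + 56))) = 1/(-9072142 + 1/(491 + 43)) = 1/(-9072142 + 1/534) = 1/(-4844523827/534) = -534/4844523827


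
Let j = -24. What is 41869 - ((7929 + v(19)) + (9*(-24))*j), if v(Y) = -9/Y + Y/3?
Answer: 1638758/57 ≈ 28750.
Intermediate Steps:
v(Y) = -9/Y + Y/3 (v(Y) = -9/Y + Y*(1/3) = -9/Y + Y/3)
41869 - ((7929 + v(19)) + (9*(-24))*j) = 41869 - ((7929 + (-9/19 + (1/3)*19)) + (9*(-24))*(-24)) = 41869 - ((7929 + (-9*1/19 + 19/3)) - 216*(-24)) = 41869 - ((7929 + (-9/19 + 19/3)) + 5184) = 41869 - ((7929 + 334/57) + 5184) = 41869 - (452287/57 + 5184) = 41869 - 1*747775/57 = 41869 - 747775/57 = 1638758/57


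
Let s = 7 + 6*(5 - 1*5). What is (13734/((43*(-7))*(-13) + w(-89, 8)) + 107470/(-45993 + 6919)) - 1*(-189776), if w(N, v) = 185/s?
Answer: 5680147511881/29930684 ≈ 1.8978e+5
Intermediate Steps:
s = 7 (s = 7 + 6*(5 - 5) = 7 + 6*0 = 7 + 0 = 7)
w(N, v) = 185/7
(13734/((43*(-7))*(-13) + w(-89, 8)) + 107470/(-45993 + 6919)) - 1*(-189776) = (13734/((43*(-7))*(-13) + 185/7) + 107470/(-45993 + 6919)) - 1*(-189776) = (13734/(-301*(-13) + 185/7) + 107470/(-39074)) + 189776 = (13734/(3913 + 185/7) + 107470*(-1/39074)) + 189776 = (13734/(27576/7) - 53735/19537) + 189776 = (13734*(7/27576) - 53735/19537) + 189776 = (5341/1532 - 53735/19537) + 189776 = 22025097/29930684 + 189776 = 5680147511881/29930684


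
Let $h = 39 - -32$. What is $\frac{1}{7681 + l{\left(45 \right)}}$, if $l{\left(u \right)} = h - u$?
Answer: $\frac{1}{7707} \approx 0.00012975$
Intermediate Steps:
$h = 71$ ($h = 39 + 32 = 71$)
$l{\left(u \right)} = 71 - u$
$\frac{1}{7681 + l{\left(45 \right)}} = \frac{1}{7681 + \left(71 - 45\right)} = \frac{1}{7681 + 26} = \frac{1}{7707}$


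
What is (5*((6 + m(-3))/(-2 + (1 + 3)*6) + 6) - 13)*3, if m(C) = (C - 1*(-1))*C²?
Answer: 471/11 ≈ 42.818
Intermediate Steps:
m(C) = C²*(1 + C) (m(C) = (C + 1)*C² = (1 + C)*C² = C²*(1 + C))
(5*((6 + m(-3))/(-2 + (1 + 3)*6) + 6) - 13)*3 = (5*((6 + (-3)²*(1 - 3))/(-2 + (1 + 3)*6) + 6) - 13)*3 = (5*((6 + 9*(-2))/(-2 + 4*6) + 6) - 13)*3 = (5*((6 - 18)/(-2 + 24) + 6) - 13)*3 = (5*(-12/22 + 6) - 13)*3 = (5*(-12*1/22 + 6) - 13)*3 = (5*(-6/11 + 6) - 13)*3 = (5*(60/11) - 13)*3 = (300/11 - 13)*3 = (157/11)*3 = 471/11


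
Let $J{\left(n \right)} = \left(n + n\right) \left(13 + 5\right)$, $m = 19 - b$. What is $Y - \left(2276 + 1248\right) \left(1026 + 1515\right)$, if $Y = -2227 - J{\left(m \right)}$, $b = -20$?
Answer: $-8958115$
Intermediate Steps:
$m = 39$ ($m = 19 - -20 = 19 + 20 = 39$)
$J{\left(n \right)} = 36 n$ ($J{\left(n \right)} = 2 n 18 = 36 n$)
$Y = -3631$ ($Y = -2227 - 36 \cdot 39 = -2227 - 1404 = -3631$)
$Y - \left(2276 + 1248\right) \left(1026 + 1515\right) = -3631 - \left(2276 + 1248\right) \left(1026 + 1515\right) = -3631 - 3524 \cdot 2541 = -3631 - 8954484 = -8958115$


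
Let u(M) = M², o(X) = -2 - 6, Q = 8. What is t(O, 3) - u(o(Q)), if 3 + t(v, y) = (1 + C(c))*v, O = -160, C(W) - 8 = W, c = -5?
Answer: -707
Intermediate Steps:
C(W) = 8 + W
o(X) = -8
t(v, y) = -3 + 4*v (t(v, y) = -3 + (1 + (8 - 5))*v = -3 + (1 + 3)*v = -3 + 4*v)
t(O, 3) - u(o(Q)) = (-3 + 4*(-160)) - 1*(-8)² = (-3 - 640) - 1*64 = -643 - 64 = -707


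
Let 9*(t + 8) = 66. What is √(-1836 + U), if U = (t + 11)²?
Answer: I*√15563/3 ≈ 41.584*I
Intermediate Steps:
t = -⅔ (t = -8 + (⅑)*66 = -8 + 22/3 = -⅔ ≈ -0.66667)
U = 961/9 (U = (-⅔ + 11)² = (31/3)² = 961/9 ≈ 106.78)
√(-1836 + U) = √(-1836 + 961/9) = √(-15563/9) = I*√15563/3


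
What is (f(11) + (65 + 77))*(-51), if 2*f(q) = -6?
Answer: -7089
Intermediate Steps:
f(q) = -3 (f(q) = (½)*(-6) = -3)
(f(11) + (65 + 77))*(-51) = (-3 + (65 + 77))*(-51) = (-3 + 142)*(-51) = 139*(-51) = -7089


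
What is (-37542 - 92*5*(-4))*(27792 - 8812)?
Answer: -677623960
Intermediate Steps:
(-37542 - 92*5*(-4))*(27792 - 8812) = (-37542 - 460*(-4))*18980 = (-37542 + 1840)*18980 = -35702*18980 = -677623960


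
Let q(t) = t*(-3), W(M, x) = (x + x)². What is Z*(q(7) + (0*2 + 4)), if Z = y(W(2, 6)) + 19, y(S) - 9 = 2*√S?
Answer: -884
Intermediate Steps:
W(M, x) = 4*x² (W(M, x) = (2*x)² = 4*x²)
q(t) = -3*t
y(S) = 9 + 2*√S
Z = 52 (Z = (9 + 2*√(4*6²)) + 19 = (9 + 2*√(4*36)) + 19 = (9 + 2*√144) + 19 = (9 + 2*12) + 19 = (9 + 24) + 19 = 33 + 19 = 52)
Z*(q(7) + (0*2 + 4)) = 52*(-3*7 + (0*2 + 4)) = 52*(-21 + (0 + 4)) = 52*(-21 + 4) = 52*(-17) = -884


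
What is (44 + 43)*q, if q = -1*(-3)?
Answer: 261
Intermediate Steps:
q = 3
(44 + 43)*q = (44 + 43)*3 = 87*3 = 261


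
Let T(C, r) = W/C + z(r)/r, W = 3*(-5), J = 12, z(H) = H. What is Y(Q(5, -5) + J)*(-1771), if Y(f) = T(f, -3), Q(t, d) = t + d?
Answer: 1771/4 ≈ 442.75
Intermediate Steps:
Q(t, d) = d + t
W = -15
T(C, r) = 1 - 15/C (T(C, r) = -15/C + r/r = -15/C + 1 = 1 - 15/C)
Y(f) = (-15 + f)/f
Y(Q(5, -5) + J)*(-1771) = ((-15 + ((-5 + 5) + 12))/((-5 + 5) + 12))*(-1771) = ((-15 + (0 + 12))/(0 + 12))*(-1771) = ((-15 + 12)/12)*(-1771) = ((1/12)*(-3))*(-1771) = -¼*(-1771) = 1771/4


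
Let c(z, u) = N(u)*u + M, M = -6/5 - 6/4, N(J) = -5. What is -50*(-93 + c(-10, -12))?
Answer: 1785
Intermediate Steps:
M = -27/10 (M = -6*⅕ - 6*¼ = -6/5 - 3/2 = -27/10 ≈ -2.7000)
c(z, u) = -27/10 - 5*u (c(z, u) = -5*u - 27/10 = -27/10 - 5*u)
-50*(-93 + c(-10, -12)) = -50*(-93 + (-27/10 - 5*(-12))) = -50*(-93 + (-27/10 + 60)) = -50*(-93 + 573/10) = -50*(-357/10) = 1785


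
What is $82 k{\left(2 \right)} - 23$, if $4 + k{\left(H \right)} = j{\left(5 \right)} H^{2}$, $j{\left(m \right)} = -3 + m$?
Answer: $305$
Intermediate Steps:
$k{\left(H \right)} = -4 + 2 H^{2}$ ($k{\left(H \right)} = -4 + \left(-3 + 5\right) H^{2} = -4 + 2 H^{2}$)
$82 k{\left(2 \right)} - 23 = 82 \left(-4 + 2 \cdot 2^{2}\right) - 23 = 82 \left(-4 + 2 \cdot 4\right) - 23 = 82 \left(-4 + 8\right) - 23 = 82 \cdot 4 - 23 = 328 - 23 = 305$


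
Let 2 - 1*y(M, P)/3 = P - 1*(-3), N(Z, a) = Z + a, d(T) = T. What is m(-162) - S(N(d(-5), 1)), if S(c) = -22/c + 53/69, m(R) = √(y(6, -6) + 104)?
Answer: -865/138 + √119 ≈ 4.6406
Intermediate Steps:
y(M, P) = -3 - 3*P (y(M, P) = 6 - 3*(P - 1*(-3)) = 6 - 3*(P + 3) = 6 - 3*(3 + P) = 6 + (-9 - 3*P) = -3 - 3*P)
m(R) = √119 (m(R) = √((-3 - 3*(-6)) + 104) = √((-3 + 18) + 104) = √(15 + 104) = √119)
S(c) = 53/69 - 22/c (S(c) = -22/c + 53*(1/69) = -22/c + 53/69 = 53/69 - 22/c)
m(-162) - S(N(d(-5), 1)) = √119 - (53/69 - 22/(-5 + 1)) = √119 - (53/69 - 22/(-4)) = √119 - (53/69 - 22*(-¼)) = √119 - (53/69 + 11/2) = √119 - 1*865/138 = √119 - 865/138 = -865/138 + √119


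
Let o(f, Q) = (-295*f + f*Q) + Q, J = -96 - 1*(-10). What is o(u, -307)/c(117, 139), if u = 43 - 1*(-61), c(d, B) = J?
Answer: 62915/86 ≈ 731.57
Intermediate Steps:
J = -86 (J = -96 + 10 = -86)
c(d, B) = -86
u = 104 (u = 43 + 61 = 104)
o(f, Q) = Q - 295*f + Q*f (o(f, Q) = (-295*f + Q*f) + Q = Q - 295*f + Q*f)
o(u, -307)/c(117, 139) = (-307 - 295*104 - 307*104)/(-86) = (-307 - 30680 - 31928)*(-1/86) = -62915*(-1/86) = 62915/86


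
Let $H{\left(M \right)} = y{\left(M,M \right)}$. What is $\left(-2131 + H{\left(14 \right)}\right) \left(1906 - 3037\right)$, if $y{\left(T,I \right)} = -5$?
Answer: $2415816$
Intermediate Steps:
$H{\left(M \right)} = -5$
$\left(-2131 + H{\left(14 \right)}\right) \left(1906 - 3037\right) = \left(-2131 - 5\right) \left(1906 - 3037\right) = \left(-2136\right) \left(-1131\right) = 2415816$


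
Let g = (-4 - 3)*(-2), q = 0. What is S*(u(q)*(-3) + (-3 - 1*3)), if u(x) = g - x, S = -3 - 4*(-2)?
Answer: -240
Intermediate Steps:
S = 5 (S = -3 + 8 = 5)
g = 14 (g = -7*(-2) = 14)
u(x) = 14 - x
S*(u(q)*(-3) + (-3 - 1*3)) = 5*((14 - 1*0)*(-3) + (-3 - 1*3)) = 5*((14 + 0)*(-3) + (-3 - 3)) = 5*(14*(-3) - 6) = 5*(-42 - 6) = 5*(-48) = -240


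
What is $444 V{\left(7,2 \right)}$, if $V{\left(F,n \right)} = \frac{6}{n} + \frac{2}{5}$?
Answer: $\frac{7548}{5} \approx 1509.6$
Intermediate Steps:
$V{\left(F,n \right)} = \frac{2}{5} + \frac{6}{n}$ ($V{\left(F,n \right)} = \frac{6}{n} + 2 \cdot \frac{1}{5} = \frac{6}{n} + \frac{2}{5} = \frac{2}{5} + \frac{6}{n}$)
$444 V{\left(7,2 \right)} = 444 \left(\frac{2}{5} + \frac{6}{2}\right) = 444 \left(\frac{2}{5} + 6 \cdot \frac{1}{2}\right) = 444 \left(\frac{2}{5} + 3\right) = 444 \cdot \frac{17}{5} = \frac{7548}{5}$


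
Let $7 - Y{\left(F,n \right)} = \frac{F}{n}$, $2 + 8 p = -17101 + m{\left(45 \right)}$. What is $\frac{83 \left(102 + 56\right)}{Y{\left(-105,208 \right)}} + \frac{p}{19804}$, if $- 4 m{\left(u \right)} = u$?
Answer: $\frac{1728520608959}{989249408} \approx 1747.3$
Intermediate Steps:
$m{\left(u \right)} = - \frac{u}{4}$
$p = - \frac{68457}{32}$ ($p = - \frac{1}{4} + \frac{-17101 - \frac{45}{4}}{8} = - \frac{1}{4} + \frac{1}{8} \left(- \frac{68449}{4}\right) = - \frac{1}{4} - \frac{68449}{32} = - \frac{68457}{32} \approx -2139.3$)
$Y{\left(F,n \right)} = 7 - \frac{F}{n}$
$\frac{83 \left(102 + 56\right)}{Y{\left(-105,208 \right)}} + \frac{p}{19804} = \frac{83 \left(102 + 56\right)}{7 - - \frac{105}{208}} - \frac{68457}{32 \cdot 19804} = \frac{83 \cdot 158}{7 - \left(-105\right) \frac{1}{208}} - \frac{68457}{633728} = \frac{13114}{7 + \frac{105}{208}} - \frac{68457}{633728} = \frac{13114}{\frac{1561}{208}} - \frac{68457}{633728} = 13114 \cdot \frac{208}{1561} - \frac{68457}{633728} = \frac{2727712}{1561} - \frac{68457}{633728} = \frac{1728520608959}{989249408}$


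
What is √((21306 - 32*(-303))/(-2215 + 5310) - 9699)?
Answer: I*√92811012285/3095 ≈ 98.433*I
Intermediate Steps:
√((21306 - 32*(-303))/(-2215 + 5310) - 9699) = √((21306 + 9696)/3095 - 9699) = √(31002*(1/3095) - 9699) = √(31002/3095 - 9699) = √(-29987403/3095) = I*√92811012285/3095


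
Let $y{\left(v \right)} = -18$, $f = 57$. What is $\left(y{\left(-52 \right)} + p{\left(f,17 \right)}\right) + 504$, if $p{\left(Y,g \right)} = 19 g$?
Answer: $809$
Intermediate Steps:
$\left(y{\left(-52 \right)} + p{\left(f,17 \right)}\right) + 504 = \left(-18 + 19 \cdot 17\right) + 504 = \left(-18 + 323\right) + 504 = 305 + 504 = 809$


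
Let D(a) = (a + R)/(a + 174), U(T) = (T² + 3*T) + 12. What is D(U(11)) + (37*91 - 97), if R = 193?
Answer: 1112159/340 ≈ 3271.1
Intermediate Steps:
U(T) = 12 + T² + 3*T
D(a) = (193 + a)/(174 + a) (D(a) = (a + 193)/(a + 174) = (193 + a)/(174 + a))
D(U(11)) + (37*91 - 97) = (193 + (12 + 11² + 3*11))/(174 + (12 + 11² + 3*11)) + (37*91 - 97) = (193 + (12 + 121 + 33))/(174 + (12 + 121 + 33)) + (3367 - 97) = (193 + 166)/(174 + 166) + 3270 = 359/340 + 3270 = 1112159/340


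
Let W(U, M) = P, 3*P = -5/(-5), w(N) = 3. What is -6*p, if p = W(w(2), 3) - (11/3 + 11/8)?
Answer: 113/4 ≈ 28.250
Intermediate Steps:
P = 1/3 (P = (-5/(-5))/3 = (-5*(-1/5))/3 = (1/3)*1 = 1/3 ≈ 0.33333)
W(U, M) = 1/3
p = -113/24 (p = 1/3 - (11/3 + 11/8) = 1/3 - 1*121/24 = 1/3 - 121/24 = -113/24 ≈ -4.7083)
-6*p = -6*(-113/24) = 113/4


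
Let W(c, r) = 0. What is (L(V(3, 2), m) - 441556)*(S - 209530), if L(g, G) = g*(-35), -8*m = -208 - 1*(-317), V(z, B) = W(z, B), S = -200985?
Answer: 181265361340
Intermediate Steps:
V(z, B) = 0
m = -109/8 (m = -(-208 - 1*(-317))/8 = -(-208 + 317)/8 = -⅛*109 = -109/8 ≈ -13.625)
L(g, G) = -35*g
(L(V(3, 2), m) - 441556)*(S - 209530) = (-35*0 - 441556)*(-200985 - 209530) = (0 - 441556)*(-410515) = -441556*(-410515) = 181265361340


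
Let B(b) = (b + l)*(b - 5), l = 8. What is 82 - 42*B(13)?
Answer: -6974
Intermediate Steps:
B(b) = (-5 + b)*(8 + b) (B(b) = (b + 8)*(b - 5) = (8 + b)*(-5 + b) = (-5 + b)*(8 + b))
82 - 42*B(13) = 82 - 42*(-40 + 13**2 + 3*13) = 82 - 42*(-40 + 169 + 39) = 82 - 42*168 = 82 - 7056 = -6974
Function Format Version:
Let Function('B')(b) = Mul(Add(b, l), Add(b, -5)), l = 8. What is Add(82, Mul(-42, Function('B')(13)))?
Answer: -6974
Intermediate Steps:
Function('B')(b) = Mul(Add(-5, b), Add(8, b)) (Function('B')(b) = Mul(Add(b, 8), Add(b, -5)) = Mul(Add(8, b), Add(-5, b)) = Mul(Add(-5, b), Add(8, b)))
Add(82, Mul(-42, Function('B')(13))) = Add(82, Mul(-42, Add(-40, Pow(13, 2), Mul(3, 13)))) = Add(82, Mul(-42, Add(-40, 169, 39))) = Add(82, Mul(-42, 168)) = Add(82, -7056) = -6974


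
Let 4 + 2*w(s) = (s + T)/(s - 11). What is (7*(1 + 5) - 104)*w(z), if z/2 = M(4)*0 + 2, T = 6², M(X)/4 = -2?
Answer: 2108/7 ≈ 301.14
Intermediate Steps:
M(X) = -8 (M(X) = 4*(-2) = -8)
T = 36
z = 4 (z = 2*(-8*0 + 2) = 2*(0 + 2) = 2*2 = 4)
w(s) = -2 + (36 + s)/(2*(-11 + s)) (w(s) = -2 + ((s + 36)/(s - 11))/2 = -2 + ((36 + s)/(-11 + s))/2 = -2 + (36 + s)/(2*(-11 + s)))
(7*(1 + 5) - 104)*w(z) = (7*(1 + 5) - 104)*((80 - 3*4)/(2*(-11 + 4))) = (7*6 - 104)*((½)*(80 - 12)/(-7)) = (42 - 104)*((½)*(-⅐)*68) = -62*(-34/7) = 2108/7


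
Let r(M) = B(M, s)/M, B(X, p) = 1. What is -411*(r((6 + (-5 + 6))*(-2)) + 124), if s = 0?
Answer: -713085/14 ≈ -50935.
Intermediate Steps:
r(M) = 1/M
-411*(r((6 + (-5 + 6))*(-2)) + 124) = -411*(1/((6 + (-5 + 6))*(-2)) + 124) = -411*(1/((6 + 1)*(-2)) + 124) = -411*(1/(7*(-2)) + 124) = -411*(1/(-14) + 124) = -411*(-1/14 + 124) = -411*1735/14 = -713085/14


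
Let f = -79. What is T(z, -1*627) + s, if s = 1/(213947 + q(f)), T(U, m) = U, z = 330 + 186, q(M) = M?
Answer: 110355889/213868 ≈ 516.00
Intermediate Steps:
z = 516
s = 1/213868 (s = 1/(213947 - 79) = 1/213868 ≈ 4.6758e-6)
T(z, -1*627) + s = 516 + 1/213868 = 110355889/213868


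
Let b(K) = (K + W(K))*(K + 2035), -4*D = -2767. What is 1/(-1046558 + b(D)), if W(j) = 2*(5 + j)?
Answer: 16/74230359 ≈ 2.1555e-7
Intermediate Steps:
D = 2767/4 (D = -¼*(-2767) = 2767/4 ≈ 691.75)
W(j) = 10 + 2*j
b(K) = (10 + 3*K)*(2035 + K) (b(K) = (K + (10 + 2*K))*(K + 2035) = (10 + 3*K)*(2035 + K))
1/(-1046558 + b(D)) = 1/(-1046558 + (20350 + 3*(2767/4)² + 6115*(2767/4))) = 1/(-1046558 + (20350 + 3*(7656289/16) + 16920205/4)) = 1/(-1046558 + (20350 + 22968867/16 + 16920205/4)) = 1/(-1046558 + 90975287/16) = 1/(74230359/16) = 16/74230359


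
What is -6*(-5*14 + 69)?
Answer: 6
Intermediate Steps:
-6*(-5*14 + 69) = -6*(-70 + 69) = -6*(-1) = 6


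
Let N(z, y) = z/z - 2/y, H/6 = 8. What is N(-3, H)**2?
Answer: 529/576 ≈ 0.91840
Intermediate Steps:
H = 48 (H = 6*8 = 48)
N(z, y) = 1 - 2/y
N(-3, H)**2 = ((-2 + 48)/48)**2 = ((1/48)*46)**2 = (23/24)**2 = 529/576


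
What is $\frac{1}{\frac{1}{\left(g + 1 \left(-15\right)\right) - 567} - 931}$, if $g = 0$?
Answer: $- \frac{582}{541843} \approx -0.0010741$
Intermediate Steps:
$\frac{1}{\frac{1}{\left(g + 1 \left(-15\right)\right) - 567} - 931} = \frac{1}{\frac{1}{\left(0 + 1 \left(-15\right)\right) - 567} - 931} = \frac{1}{\frac{1}{\left(0 - 15\right) - 567} - 931} = \frac{1}{\frac{1}{-15 - 567} - 931} = \frac{1}{\frac{1}{-582} - 931} = \frac{1}{- \frac{1}{582} - 931} = \frac{1}{- \frac{541843}{582}} = - \frac{582}{541843}$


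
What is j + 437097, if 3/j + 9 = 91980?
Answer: 13400082730/30657 ≈ 4.3710e+5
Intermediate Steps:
j = 1/30657 (j = 3/(-9 + 91980) = 3/91971 = 3*(1/91971) = 1/30657 ≈ 3.2619e-5)
j + 437097 = 1/30657 + 437097 = 13400082730/30657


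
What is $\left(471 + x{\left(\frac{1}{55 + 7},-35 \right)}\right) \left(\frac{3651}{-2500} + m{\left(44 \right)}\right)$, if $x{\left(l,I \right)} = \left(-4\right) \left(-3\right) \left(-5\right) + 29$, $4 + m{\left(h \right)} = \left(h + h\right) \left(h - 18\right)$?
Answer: $\frac{125539678}{125} \approx 1.0043 \cdot 10^{6}$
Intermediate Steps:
$m{\left(h \right)} = -4 + 2 h \left(-18 + h\right)$ ($m{\left(h \right)} = -4 + \left(h + h\right) \left(h - 18\right) = -4 + 2 h \left(-18 + h\right)$)
$x{\left(l,I \right)} = -31$ ($x{\left(l,I \right)} = 12 \left(-5\right) + 29 = -60 + 29 = -31$)
$\left(471 + x{\left(\frac{1}{55 + 7},-35 \right)}\right) \left(\frac{3651}{-2500} + m{\left(44 \right)}\right) = \left(471 - 31\right) \left(\frac{3651}{-2500} - \left(1588 - 3872\right)\right) = 440 \left(3651 \left(- \frac{1}{2500}\right) - -2284\right) = 440 \left(- \frac{3651}{2500} - -2284\right) = 440 \left(- \frac{3651}{2500} + 2284\right) = 440 \cdot \frac{5706349}{2500} = \frac{125539678}{125}$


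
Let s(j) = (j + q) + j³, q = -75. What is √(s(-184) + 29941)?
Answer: I*√6199822 ≈ 2489.9*I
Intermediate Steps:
s(j) = -75 + j + j³ (s(j) = (j - 75) + j³ = (-75 + j) + j³ = -75 + j + j³)
√(s(-184) + 29941) = √((-75 - 184 + (-184)³) + 29941) = √((-75 - 184 - 6229504) + 29941) = √(-6229763 + 29941) = √(-6199822) = I*√6199822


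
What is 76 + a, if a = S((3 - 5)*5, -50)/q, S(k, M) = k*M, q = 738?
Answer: 28294/369 ≈ 76.677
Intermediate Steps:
S(k, M) = M*k
a = 250/369 (a = -50*(3 - 5)*5/738 = -(-100)*5*(1/738) = -50*(-10)*(1/738) = 500*(1/738) = 250/369 ≈ 0.67751)
76 + a = 76 + 250/369 = 28294/369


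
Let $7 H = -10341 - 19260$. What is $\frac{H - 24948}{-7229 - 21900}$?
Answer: $\frac{204237}{203903} \approx 1.0016$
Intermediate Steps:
$H = - \frac{29601}{7}$ ($H = \frac{-10341 - 19260}{7} = \frac{1}{7} \left(-29601\right) = - \frac{29601}{7} \approx -4228.7$)
$\frac{H - 24948}{-7229 - 21900} = \frac{- \frac{29601}{7} - 24948}{-7229 - 21900} = - \frac{204237}{7 \left(-29129\right)} = \left(- \frac{204237}{7}\right) \left(- \frac{1}{29129}\right) = \frac{204237}{203903}$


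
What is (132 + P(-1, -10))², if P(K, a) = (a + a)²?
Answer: 283024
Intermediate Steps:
P(K, a) = 4*a² (P(K, a) = (2*a)² = 4*a²)
(132 + P(-1, -10))² = (132 + 4*(-10)²)² = (132 + 4*100)² = (132 + 400)² = 532² = 283024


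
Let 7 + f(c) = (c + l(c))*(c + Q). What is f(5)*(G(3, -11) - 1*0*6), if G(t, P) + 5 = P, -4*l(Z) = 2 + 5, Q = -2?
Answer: -44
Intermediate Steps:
l(Z) = -7/4 (l(Z) = -(2 + 5)/4 = -1/4*7 = -7/4)
G(t, P) = -5 + P
f(c) = -7 + (-2 + c)*(-7/4 + c) (f(c) = -7 + (c - 7/4)*(c - 2) = -7 + (-7/4 + c)*(-2 + c) = -7 + (-2 + c)*(-7/4 + c))
f(5)*(G(3, -11) - 1*0*6) = (-7/2 + 5**2 - 15/4*5)*((-5 - 11) - 1*0*6) = (-7/2 + 25 - 75/4)*(-16 + 0*6) = 11*(-16 + 0)/4 = (11/4)*(-16) = -44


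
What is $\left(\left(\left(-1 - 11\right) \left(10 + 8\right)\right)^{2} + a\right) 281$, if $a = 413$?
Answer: $13226389$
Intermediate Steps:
$\left(\left(\left(-1 - 11\right) \left(10 + 8\right)\right)^{2} + a\right) 281 = \left(\left(\left(-1 - 11\right) \left(10 + 8\right)\right)^{2} + 413\right) 281 = \left(\left(\left(-12\right) 18\right)^{2} + 413\right) 281 = \left(\left(-216\right)^{2} + 413\right) 281 = \left(46656 + 413\right) 281 = 47069 \cdot 281 = 13226389$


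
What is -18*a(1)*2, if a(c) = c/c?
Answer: -36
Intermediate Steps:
a(c) = 1
-18*a(1)*2 = -18*1*2 = -18*2 = -36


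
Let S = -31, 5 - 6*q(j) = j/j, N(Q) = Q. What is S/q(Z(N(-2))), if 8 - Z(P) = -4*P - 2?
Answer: -93/2 ≈ -46.500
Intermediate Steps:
Z(P) = 10 + 4*P (Z(P) = 8 - (-4*P - 2) = 8 - (-2 - 4*P) = 8 + (2 + 4*P) = 10 + 4*P)
q(j) = 2/3 (q(j) = 5/6 - j/(6*j) = 5/6 - 1/6*1 = 5/6 - 1/6 = 2/3)
S/q(Z(N(-2))) = -31/2/3 = -31*3/2 = -93/2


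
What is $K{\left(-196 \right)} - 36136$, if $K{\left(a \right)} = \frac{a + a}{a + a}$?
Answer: $-36135$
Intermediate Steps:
$K{\left(a \right)} = 1$ ($K{\left(a \right)} = \frac{2 a}{2 a} = 2 a \frac{1}{2 a} = 1$)
$K{\left(-196 \right)} - 36136 = 1 - 36136 = -36135$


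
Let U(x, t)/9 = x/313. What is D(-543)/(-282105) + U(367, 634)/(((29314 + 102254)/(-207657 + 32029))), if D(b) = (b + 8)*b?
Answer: -975622956493/64540583724 ≈ -15.116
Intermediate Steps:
U(x, t) = 9*x/313 (U(x, t) = 9*(x/313) = 9*x/313)
D(b) = b*(8 + b) (D(b) = (8 + b)*b = b*(8 + b))
D(-543)/(-282105) + U(367, 634)/(((29314 + 102254)/(-207657 + 32029))) = -543*(8 - 543)/(-282105) + ((9/313)*367)/(((29314 + 102254)/(-207657 + 32029))) = -543*(-535)*(-1/282105) + 3303/(313*((131568/(-175628)))) = 290505*(-1/282105) + 3303/(313*((131568*(-1/175628)))) = -19367/18807 + 3303/(313*(-32892/43907)) = -19367/18807 + (3303/313)*(-43907/32892) = -19367/18807 - 48341607/3431732 = -975622956493/64540583724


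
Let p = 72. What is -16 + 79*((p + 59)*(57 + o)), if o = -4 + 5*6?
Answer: 858951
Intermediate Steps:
o = 26 (o = -4 + 30 = 26)
-16 + 79*((p + 59)*(57 + o)) = -16 + 79*((72 + 59)*(57 + 26)) = -16 + 79*(131*83) = -16 + 79*10873 = -16 + 858967 = 858951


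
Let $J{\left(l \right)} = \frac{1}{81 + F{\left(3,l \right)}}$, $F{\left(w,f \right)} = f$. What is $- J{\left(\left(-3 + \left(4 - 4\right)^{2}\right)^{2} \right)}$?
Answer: $- \frac{1}{90} \approx -0.011111$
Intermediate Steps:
$J{\left(l \right)} = \frac{1}{81 + l}$
$- J{\left(\left(-3 + \left(4 - 4\right)^{2}\right)^{2} \right)} = - \frac{1}{81 + \left(-3 + \left(4 - 4\right)^{2}\right)^{2}} = - \frac{1}{81 + \left(-3 + 0^{2}\right)^{2}} = - \frac{1}{81 + \left(-3 + 0\right)^{2}} = - \frac{1}{81 + \left(-3\right)^{2}} = - \frac{1}{81 + 9} = - \frac{1}{90}$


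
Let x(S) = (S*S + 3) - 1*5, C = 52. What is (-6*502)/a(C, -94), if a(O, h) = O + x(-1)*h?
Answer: -1506/73 ≈ -20.630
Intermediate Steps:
x(S) = -2 + S² (x(S) = (S² + 3) - 5 = (3 + S²) - 5 = -2 + S²)
a(O, h) = O - h (a(O, h) = O + (-2 + (-1)²)*h = O + (-2 + 1)*h = O - h)
(-6*502)/a(C, -94) = (-6*502)/(52 - 1*(-94)) = -3012/(52 + 94) = -3012/146 = -3012*1/146 = -1506/73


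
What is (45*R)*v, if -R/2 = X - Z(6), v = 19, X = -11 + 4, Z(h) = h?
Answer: 22230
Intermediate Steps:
X = -7
R = 26 (R = -2*(-7 - 1*6) = -2*(-7 - 6) = -2*(-13) = 26)
(45*R)*v = (45*26)*19 = 1170*19 = 22230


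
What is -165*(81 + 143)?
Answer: -36960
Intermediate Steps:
-165*(81 + 143) = -165*224 = -36960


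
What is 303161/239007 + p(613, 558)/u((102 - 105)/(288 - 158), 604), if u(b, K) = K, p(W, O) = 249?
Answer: 242621987/144360228 ≈ 1.6807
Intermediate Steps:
303161/239007 + p(613, 558)/u((102 - 105)/(288 - 158), 604) = 303161/239007 + 249/604 = 242621987/144360228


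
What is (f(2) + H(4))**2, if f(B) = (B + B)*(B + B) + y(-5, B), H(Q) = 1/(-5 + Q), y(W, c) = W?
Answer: 100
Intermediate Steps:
f(B) = -5 + 4*B**2 (f(B) = (B + B)*(B + B) - 5 = (2*B)*(2*B) - 5 = 4*B**2 - 5 = -5 + 4*B**2)
(f(2) + H(4))**2 = ((-5 + 4*2**2) + 1/(-5 + 4))**2 = ((-5 + 4*4) + 1/(-1))**2 = ((-5 + 16) - 1)**2 = (11 - 1)**2 = 10**2 = 100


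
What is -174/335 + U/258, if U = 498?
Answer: 20323/14405 ≈ 1.4108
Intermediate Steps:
-174/335 + U/258 = -174/335 + 498/258 = -174*1/335 + 498*(1/258) = -174/335 + 83/43 = 20323/14405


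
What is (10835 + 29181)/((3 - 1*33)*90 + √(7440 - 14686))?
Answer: -54021600/3648623 - 20008*I*√7246/3648623 ≈ -14.806 - 0.46679*I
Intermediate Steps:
(10835 + 29181)/((3 - 1*33)*90 + √(7440 - 14686)) = 40016/((3 - 33)*90 + √(-7246)) = 40016/(-30*90 + I*√7246) = 40016/(-2700 + I*√7246)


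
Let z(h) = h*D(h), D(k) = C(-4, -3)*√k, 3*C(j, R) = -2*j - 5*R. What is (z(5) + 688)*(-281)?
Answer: -193328 - 32315*√5/3 ≈ -2.1741e+5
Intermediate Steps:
C(j, R) = -5*R/3 - 2*j/3 (C(j, R) = (-2*j - 5*R)/3 = (-5*R - 2*j)/3 = -5*R/3 - 2*j/3)
D(k) = 23*√k/3 (D(k) = (-5/3*(-3) - ⅔*(-4))*√k = (5 + 8/3)*√k = 23*√k/3)
z(h) = 23*h^(3/2)/3 (z(h) = h*(23*√h/3) = 23*h^(3/2)/3)
(z(5) + 688)*(-281) = (23*5^(3/2)/3 + 688)*(-281) = (23*(5*√5)/3 + 688)*(-281) = (115*√5/3 + 688)*(-281) = (688 + 115*√5/3)*(-281) = -193328 - 32315*√5/3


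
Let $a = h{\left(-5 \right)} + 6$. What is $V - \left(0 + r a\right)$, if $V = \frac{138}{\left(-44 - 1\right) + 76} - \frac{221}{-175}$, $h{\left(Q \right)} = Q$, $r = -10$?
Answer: $\frac{85251}{5425} \approx 15.714$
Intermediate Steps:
$a = 1$ ($a = -5 + 6 = 1$)
$V = \frac{31001}{5425}$ ($V = \frac{138}{-45 + 76} - - \frac{221}{175} = \frac{138}{31} + \frac{221}{175} = \frac{31001}{5425} \approx 5.7145$)
$V - \left(0 + r a\right) = \frac{31001}{5425} - \left(0 - 10\right) = \frac{31001}{5425} - -10 = \frac{31001}{5425} + 10 = \frac{85251}{5425}$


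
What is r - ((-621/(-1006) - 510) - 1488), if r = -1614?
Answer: 385683/1006 ≈ 383.38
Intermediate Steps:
r - ((-621/(-1006) - 510) - 1488) = -1614 - ((-621/(-1006) - 510) - 1488) = -1614 - ((-621*(-1/1006) - 510) - 1488) = -1614 - ((621/1006 - 510) - 1488) = -1614 - (-512439/1006 - 1488) = -1614 - 1*(-2009367/1006) = -1614 + 2009367/1006 = 385683/1006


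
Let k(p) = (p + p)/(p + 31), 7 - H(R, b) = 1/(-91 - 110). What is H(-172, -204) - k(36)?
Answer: 1192/201 ≈ 5.9304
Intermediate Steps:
H(R, b) = 1408/201 (H(R, b) = 7 - 1/(-91 - 110) = 7 - 1/(-201) = 7 - 1*(-1/201) = 7 + 1/201 = 1408/201)
k(p) = 2*p/(31 + p) (k(p) = (2*p)/(31 + p) = 2*p/(31 + p))
H(-172, -204) - k(36) = 1408/201 - 2*36/(31 + 36) = 1408/201 - 2*36/67 = 1408/201 - 1*72/67 = 1408/201 - 72/67 = 1192/201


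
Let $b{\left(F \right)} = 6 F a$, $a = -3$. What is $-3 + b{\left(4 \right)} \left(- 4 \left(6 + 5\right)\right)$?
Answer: $3165$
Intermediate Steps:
$b{\left(F \right)} = - 18 F$ ($b{\left(F \right)} = 6 F \left(-3\right) = - 18 F$)
$-3 + b{\left(4 \right)} \left(- 4 \left(6 + 5\right)\right) = -3 + \left(-18\right) 4 \left(- 4 \left(6 + 5\right)\right) = -3 - 72 \left(\left(-4\right) 11\right) = -3 - -3168 = -3 + 3168 = 3165$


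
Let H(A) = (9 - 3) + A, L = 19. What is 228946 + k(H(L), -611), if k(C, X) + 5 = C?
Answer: 228966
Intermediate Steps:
H(A) = 6 + A
k(C, X) = -5 + C
228946 + k(H(L), -611) = 228946 + (-5 + (6 + 19)) = 228946 + (-5 + 25) = 228946 + 20 = 228966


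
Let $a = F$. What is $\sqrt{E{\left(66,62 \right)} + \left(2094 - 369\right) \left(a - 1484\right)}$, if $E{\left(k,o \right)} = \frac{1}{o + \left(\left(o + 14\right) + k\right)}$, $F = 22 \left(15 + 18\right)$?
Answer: $\frac{i \sqrt{13603750149}}{102} \approx 1143.5 i$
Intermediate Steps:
$F = 726$ ($F = 22 \cdot 33 = 726$)
$E{\left(k,o \right)} = \frac{1}{14 + k + 2 o}$ ($E{\left(k,o \right)} = \frac{1}{o + \left(\left(14 + o\right) + k\right)} = \frac{1}{o + \left(14 + k + o\right)} = \frac{1}{14 + k + 2 o}$)
$a = 726$
$\sqrt{E{\left(66,62 \right)} + \left(2094 - 369\right) \left(a - 1484\right)} = \sqrt{\frac{1}{14 + 66 + 2 \cdot 62} + \left(2094 - 369\right) \left(726 - 1484\right)} = \sqrt{\frac{1}{14 + 66 + 124} + 1725 \left(-758\right)} = \sqrt{\frac{1}{204} - 1307550} = \sqrt{- \frac{266740199}{204}} = \frac{i \sqrt{13603750149}}{102}$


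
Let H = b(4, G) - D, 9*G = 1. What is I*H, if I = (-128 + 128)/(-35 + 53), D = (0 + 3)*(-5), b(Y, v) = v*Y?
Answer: 0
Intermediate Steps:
G = ⅑ (G = (⅑)*1 = ⅑ ≈ 0.11111)
b(Y, v) = Y*v
D = -15 (D = 3*(-5) = -15)
I = 0 (I = 0/18 = 0*(1/18) = 0)
H = 139/9 (H = 4*(⅑) - 1*(-15) = 4/9 + 15 = 139/9 ≈ 15.444)
I*H = 0*(139/9) = 0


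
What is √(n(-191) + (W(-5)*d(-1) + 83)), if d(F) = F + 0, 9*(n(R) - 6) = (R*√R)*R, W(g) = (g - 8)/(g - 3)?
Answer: √(12582 + 583696*I*√191)/12 ≈ 167.49 + 167.23*I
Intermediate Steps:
W(g) = (-8 + g)/(-3 + g)
n(R) = 6 + R^(5/2)/9 (n(R) = 6 + ((R*√R)*R)/9 = 6 + (R^(3/2)*R)/9 = 6 + R^(5/2)/9)
d(F) = F
√(n(-191) + (W(-5)*d(-1) + 83)) = √((6 + (-191)^(5/2)/9) + (((-8 - 5)/(-3 - 5))*(-1) + 83)) = √((6 + (36481*I*√191)/9) + ((-13/(-8))*(-1) + 83)) = √((6 + 36481*I*√191/9) + (-⅛*(-13)*(-1) + 83)) = √((6 + 36481*I*√191/9) + ((13/8)*(-1) + 83)) = √((6 + 36481*I*√191/9) + (-13/8 + 83)) = √((6 + 36481*I*√191/9) + 651/8) = √(699/8 + 36481*I*√191/9)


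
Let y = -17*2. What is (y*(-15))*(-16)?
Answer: -8160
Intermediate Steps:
y = -34
(y*(-15))*(-16) = -34*(-15)*(-16) = 510*(-16) = -8160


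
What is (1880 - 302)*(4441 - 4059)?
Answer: 602796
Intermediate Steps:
(1880 - 302)*(4441 - 4059) = 1578*382 = 602796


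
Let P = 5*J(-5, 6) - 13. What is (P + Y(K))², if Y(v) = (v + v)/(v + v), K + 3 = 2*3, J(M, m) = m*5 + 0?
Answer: 19044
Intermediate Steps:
J(M, m) = 5*m (J(M, m) = 5*m + 0 = 5*m)
K = 3 (K = -3 + 2*3 = -3 + 6 = 3)
Y(v) = 1 (Y(v) = (2*v)/((2*v)) = (2*v)*(1/(2*v)) = 1)
P = 137 (P = 5*(5*6) - 13 = 5*30 - 13 = 150 - 13 = 137)
(P + Y(K))² = (137 + 1)² = 138² = 19044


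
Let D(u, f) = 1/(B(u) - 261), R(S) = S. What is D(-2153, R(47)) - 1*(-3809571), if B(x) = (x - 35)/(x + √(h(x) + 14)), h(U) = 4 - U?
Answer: 596515149273793180/156583287167 - 1094*√2171/156583287167 ≈ 3.8096e+6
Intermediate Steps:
B(x) = (-35 + x)/(x + √(18 - x)) (B(x) = (x - 35)/(x + √((4 - x) + 14)) = (-35 + x)/(x + √(18 - x)))
D(u, f) = 1/(-261 + (-35 + u)/(u + √(18 - u))) (D(u, f) = 1/((-35 + u)/(u + √(18 - u)) - 261) = 1/(-261 + (-35 + u)/(u + √(18 - u))))
D(-2153, R(47)) - 1*(-3809571) = (-2153 + √(18 - 1*(-2153)))/(-35 - 261*√(18 - 1*(-2153)) - 260*(-2153)) - 1*(-3809571) = (-2153 + √(18 + 2153))/(-35 - 261*√(18 + 2153) + 559780) + 3809571 = (-2153 + √2171)/(-35 - 261*√2171 + 559780) + 3809571 = (-2153 + √2171)/(559745 - 261*√2171) + 3809571 = 3809571 + (-2153 + √2171)/(559745 - 261*√2171)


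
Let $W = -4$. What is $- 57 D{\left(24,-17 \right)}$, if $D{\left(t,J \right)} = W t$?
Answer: $5472$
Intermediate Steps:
$D{\left(t,J \right)} = - 4 t$
$- 57 D{\left(24,-17 \right)} = - 57 \left(\left(-4\right) 24\right) = \left(-57\right) \left(-96\right) = 5472$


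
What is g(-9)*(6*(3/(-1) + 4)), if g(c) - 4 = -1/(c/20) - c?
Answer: 274/3 ≈ 91.333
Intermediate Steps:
g(c) = 4 - c - 20/c (g(c) = 4 + (-1/(c/20) - c) = 4 + (-20/c - c) = 4 + (-c - 20/c) = 4 - c - 20/c)
g(-9)*(6*(3/(-1) + 4)) = (4 - 1*(-9) - 20/(-9))*(6*(3/(-1) + 4)) = (4 + 9 - 20*(-⅑))*(6*(3*(-1) + 4)) = (4 + 9 + 20/9)*(6*(-3 + 4)) = 137*(6*1)/9 = (137/9)*6 = 274/3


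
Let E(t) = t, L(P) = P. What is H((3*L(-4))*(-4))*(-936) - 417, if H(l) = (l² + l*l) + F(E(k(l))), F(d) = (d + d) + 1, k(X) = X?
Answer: -4404297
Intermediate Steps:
F(d) = 1 + 2*d (F(d) = 2*d + 1 = 1 + 2*d)
H(l) = 1 + 2*l + 2*l² (H(l) = (l² + l*l) + (1 + 2*l) = (l² + l²) + (1 + 2*l) = 2*l² + (1 + 2*l) = 1 + 2*l + 2*l²)
H((3*L(-4))*(-4))*(-936) - 417 = (1 + 2*((3*(-4))*(-4)) + 2*((3*(-4))*(-4))²)*(-936) - 417 = (1 + 2*(-12*(-4)) + 2*(-12*(-4))²)*(-936) - 417 = (1 + 2*48 + 2*48²)*(-936) - 417 = (1 + 96 + 2*2304)*(-936) - 417 = (1 + 96 + 4608)*(-936) - 417 = 4705*(-936) - 417 = -4403880 - 417 = -4404297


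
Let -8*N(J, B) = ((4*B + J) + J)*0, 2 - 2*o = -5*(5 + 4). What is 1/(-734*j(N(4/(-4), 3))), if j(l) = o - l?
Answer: -1/17249 ≈ -5.7974e-5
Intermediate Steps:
o = 47/2 (o = 1 - (-5)*(5 + 4)/2 = 1 - (-5)*9/2 = 1 - ½*(-45) = 1 + 45/2 = 47/2 ≈ 23.500)
N(J, B) = 0 (N(J, B) = -((4*B + J) + J)*0/8 = -((J + 4*B) + J)*0/8 = -(2*J + 4*B)*0/8 = -⅛*0 = 0)
j(l) = 47/2 - l
1/(-734*j(N(4/(-4), 3))) = 1/(-734*(47/2 - 1*0)) = 1/(-734*(47/2 + 0)) = 1/(-734*47/2) = 1/(-17249) = -1/17249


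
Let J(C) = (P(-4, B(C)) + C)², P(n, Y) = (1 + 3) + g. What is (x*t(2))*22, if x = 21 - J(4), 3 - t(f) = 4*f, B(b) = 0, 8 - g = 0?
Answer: 25850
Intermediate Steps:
g = 8 (g = 8 - 1*0 = 8 + 0 = 8)
P(n, Y) = 12 (P(n, Y) = (1 + 3) + 8 = 4 + 8 = 12)
t(f) = 3 - 4*f
J(C) = (12 + C)²
x = -235 (x = 21 - (12 + 4)² = 21 - 1*16² = 21 - 1*256 = 21 - 256 = -235)
(x*t(2))*22 = -235*(3 - 4*2)*22 = -235*(3 - 8)*22 = -235*(-5)*22 = 1175*22 = 25850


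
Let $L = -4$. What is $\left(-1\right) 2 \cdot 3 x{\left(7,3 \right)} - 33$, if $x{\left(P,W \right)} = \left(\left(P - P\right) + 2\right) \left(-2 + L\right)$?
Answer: $39$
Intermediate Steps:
$x{\left(P,W \right)} = -12$ ($x{\left(P,W \right)} = \left(\left(P - P\right) + 2\right) \left(-2 - 4\right) = \left(0 + 2\right) \left(-6\right) = 2 \left(-6\right) = -12$)
$\left(-1\right) 2 \cdot 3 x{\left(7,3 \right)} - 33 = \left(-1\right) 2 \cdot 3 \left(-12\right) - 33 = \left(-2\right) 3 \left(-12\right) - 33 = \left(-6\right) \left(-12\right) - 33 = 72 - 33 = 39$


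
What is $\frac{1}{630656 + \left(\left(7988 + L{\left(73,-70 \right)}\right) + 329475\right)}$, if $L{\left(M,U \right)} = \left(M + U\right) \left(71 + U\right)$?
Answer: $\frac{1}{968122} \approx 1.0329 \cdot 10^{-6}$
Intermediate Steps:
$L{\left(M,U \right)} = \left(71 + U\right) \left(M + U\right)$
$\frac{1}{630656 + \left(\left(7988 + L{\left(73,-70 \right)}\right) + 329475\right)} = \frac{1}{630656 + \left(\left(7988 + \left(\left(-70\right)^{2} + 71 \cdot 73 + 71 \left(-70\right) + 73 \left(-70\right)\right)\right) + 329475\right)} = \frac{1}{630656 + \left(\left(7988 + \left(4900 + 5183 - 4970 - 5110\right)\right) + 329475\right)} = \frac{1}{630656 + \left(\left(7988 + 3\right) + 329475\right)} = \frac{1}{630656 + \left(7991 + 329475\right)} = \frac{1}{630656 + 337466} = \frac{1}{968122}$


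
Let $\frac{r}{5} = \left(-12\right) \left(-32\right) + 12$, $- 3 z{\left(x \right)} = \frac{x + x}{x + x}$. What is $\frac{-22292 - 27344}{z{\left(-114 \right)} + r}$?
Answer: $- \frac{148908}{5939} \approx -25.073$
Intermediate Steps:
$z{\left(x \right)} = - \frac{1}{3}$ ($z{\left(x \right)} = - \frac{\left(x + x\right) \frac{1}{x + x}}{3} = - \frac{2 x \frac{1}{2 x}}{3} = \left(- \frac{1}{3}\right) 1 = - \frac{1}{3}$)
$r = 1980$ ($r = 5 \left(\left(-12\right) \left(-32\right) + 12\right) = 5 \left(384 + 12\right) = 5 \cdot 396 = 1980$)
$\frac{-22292 - 27344}{z{\left(-114 \right)} + r} = \frac{-22292 - 27344}{- \frac{1}{3} + 1980} = - \frac{49636}{\frac{5939}{3}} = \left(-49636\right) \frac{3}{5939} = - \frac{148908}{5939}$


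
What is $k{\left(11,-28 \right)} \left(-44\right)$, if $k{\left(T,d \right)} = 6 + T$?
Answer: $-748$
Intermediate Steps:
$k{\left(11,-28 \right)} \left(-44\right) = \left(6 + 11\right) \left(-44\right) = 17 \left(-44\right) = -748$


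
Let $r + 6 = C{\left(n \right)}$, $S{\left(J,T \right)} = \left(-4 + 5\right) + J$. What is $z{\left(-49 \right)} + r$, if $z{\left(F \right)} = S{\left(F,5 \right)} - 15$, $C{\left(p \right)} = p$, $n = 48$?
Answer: $-21$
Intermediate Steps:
$S{\left(J,T \right)} = 1 + J$
$r = 42$ ($r = -6 + 48 = 42$)
$z{\left(F \right)} = -14 + F$ ($z{\left(F \right)} = \left(1 + F\right) - 15 = -14 + F$)
$z{\left(-49 \right)} + r = \left(-14 - 49\right) + 42 = -63 + 42 = -21$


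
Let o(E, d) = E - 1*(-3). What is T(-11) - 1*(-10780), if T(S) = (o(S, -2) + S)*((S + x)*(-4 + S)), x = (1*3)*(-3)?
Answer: 5080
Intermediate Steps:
x = -9 (x = 3*(-3) = -9)
o(E, d) = 3 + E (o(E, d) = E + 3 = 3 + E)
T(S) = (-9 + S)*(-4 + S)*(3 + 2*S) (T(S) = ((3 + S) + S)*((S - 9)*(-4 + S)) = (3 + 2*S)*((-9 + S)*(-4 + S)) = (-9 + S)*(-4 + S)*(3 + 2*S))
T(-11) - 1*(-10780) = (108 - 23*(-11)² + 2*(-11)³ + 33*(-11)) - 1*(-10780) = (108 - 23*121 + 2*(-1331) - 363) + 10780 = (108 - 2783 - 2662 - 363) + 10780 = -5700 + 10780 = 5080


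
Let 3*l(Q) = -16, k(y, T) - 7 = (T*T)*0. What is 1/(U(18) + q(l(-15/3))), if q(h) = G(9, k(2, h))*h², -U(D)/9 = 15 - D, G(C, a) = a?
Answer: 9/2035 ≈ 0.0044226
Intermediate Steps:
k(y, T) = 7 (k(y, T) = 7 + (T*T)*0 = 7 + T²*0 = 7 + 0 = 7)
l(Q) = -16/3 (l(Q) = (⅓)*(-16) = -16/3)
U(D) = -135 + 9*D (U(D) = -9*(15 - D) = -135 + 9*D)
q(h) = 7*h²
1/(U(18) + q(l(-15/3))) = 1/((-135 + 9*18) + 7*(-16/3)²) = 1/((-135 + 162) + 7*(256/9)) = 1/(27 + 1792/9) = 1/(2035/9) = 9/2035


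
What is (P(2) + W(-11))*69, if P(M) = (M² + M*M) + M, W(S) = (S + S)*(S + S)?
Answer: 34086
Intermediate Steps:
W(S) = 4*S² (W(S) = (2*S)*(2*S) = 4*S²)
P(M) = M + 2*M² (P(M) = (M² + M²) + M = 2*M² + M = M + 2*M²)
(P(2) + W(-11))*69 = (2*(1 + 2*2) + 4*(-11)²)*69 = (2*(1 + 4) + 4*121)*69 = (2*5 + 484)*69 = (10 + 484)*69 = 494*69 = 34086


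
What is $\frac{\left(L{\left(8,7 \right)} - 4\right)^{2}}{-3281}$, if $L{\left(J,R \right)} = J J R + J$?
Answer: $- \frac{204304}{3281} \approx -62.269$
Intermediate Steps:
$L{\left(J,R \right)} = J + R J^{2}$ ($L{\left(J,R \right)} = J^{2} R + J = R J^{2} + J = J + R J^{2}$)
$\frac{\left(L{\left(8,7 \right)} - 4\right)^{2}}{-3281} = \frac{\left(8 \left(1 + 8 \cdot 7\right) - 4\right)^{2}}{-3281} = \left(8 \left(1 + 56\right) - 4\right)^{2} \left(- \frac{1}{3281}\right) = \left(8 \cdot 57 - 4\right)^{2} \left(- \frac{1}{3281}\right) = \left(456 - 4\right)^{2} \left(- \frac{1}{3281}\right) = 452^{2} \left(- \frac{1}{3281}\right) = 204304 \left(- \frac{1}{3281}\right) = - \frac{204304}{3281}$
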